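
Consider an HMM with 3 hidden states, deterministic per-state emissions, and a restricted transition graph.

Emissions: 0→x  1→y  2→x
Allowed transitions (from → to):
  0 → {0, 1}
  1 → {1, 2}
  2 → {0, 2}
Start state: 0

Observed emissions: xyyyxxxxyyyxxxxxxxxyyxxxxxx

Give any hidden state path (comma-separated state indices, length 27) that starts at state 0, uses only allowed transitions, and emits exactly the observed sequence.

  pos 0: x in {0,2}, choose 0; start
  pos 1: y in {1}, choose 1; 0->1 ok
  pos 2: y in {1}, choose 1; 1->1 ok
  pos 3: y in {1}, choose 1; 1->1 ok
  pos 4: x in {0,2}, choose 2; 1->2 ok
  pos 5: x in {0,2}, choose 2; 2->2 ok
  pos 6: x in {0,2}, choose 2; 2->2 ok
  pos 7: x in {0,2}, choose 0; 2->0 ok
  pos 8: y in {1}, choose 1; 0->1 ok
  pos 9: y in {1}, choose 1; 1->1 ok
  pos 10: y in {1}, choose 1; 1->1 ok
  pos 11: x in {0,2}, choose 2; 1->2 ok
  pos 12: x in {0,2}, choose 2; 2->2 ok
  pos 13: x in {0,2}, choose 2; 2->2 ok
  pos 14: x in {0,2}, choose 2; 2->2 ok
  pos 15: x in {0,2}, choose 2; 2->2 ok
  pos 16: x in {0,2}, choose 0; 2->0 ok
  pos 17: x in {0,2}, choose 0; 0->0 ok
  pos 18: x in {0,2}, choose 0; 0->0 ok
  pos 19: y in {1}, choose 1; 0->1 ok
  pos 20: y in {1}, choose 1; 1->1 ok
  pos 21: x in {0,2}, choose 2; 1->2 ok
  pos 22: x in {0,2}, choose 0; 2->0 ok
  pos 23: x in {0,2}, choose 0; 0->0 ok
  pos 24: x in {0,2}, choose 0; 0->0 ok
  pos 25: x in {0,2}, choose 0; 0->0 ok
  pos 26: x in {0,2}, choose 0; 0->0 ok

0,1,1,1,2,2,2,0,1,1,1,2,2,2,2,2,0,0,0,1,1,2,0,0,0,0,0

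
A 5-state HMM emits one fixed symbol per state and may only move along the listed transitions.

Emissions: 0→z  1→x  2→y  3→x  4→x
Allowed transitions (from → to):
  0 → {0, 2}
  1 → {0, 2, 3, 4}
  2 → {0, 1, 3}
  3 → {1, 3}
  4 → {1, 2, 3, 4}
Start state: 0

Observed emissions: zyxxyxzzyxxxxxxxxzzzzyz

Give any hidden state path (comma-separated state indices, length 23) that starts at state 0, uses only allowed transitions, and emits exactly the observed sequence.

0,2,3,1,2,1,0,0,2,3,3,3,3,1,3,3,1,0,0,0,0,2,0

  t0 'z' -> {0}, take 0 (start)
  t1 'y' -> {2}, take 2 (0->2 ok)
  t2 'x' -> {1,3,4}, take 3 (2->3 ok)
  t3 'x' -> {1,3,4}, take 1 (3->1 ok)
  t4 'y' -> {2}, take 2 (1->2 ok)
  t5 'x' -> {1,3,4}, take 1 (2->1 ok)
  t6 'z' -> {0}, take 0 (1->0 ok)
  t7 'z' -> {0}, take 0 (0->0 ok)
  t8 'y' -> {2}, take 2 (0->2 ok)
  t9 'x' -> {1,3,4}, take 3 (2->3 ok)
  t10 'x' -> {1,3,4}, take 3 (3->3 ok)
  t11 'x' -> {1,3,4}, take 3 (3->3 ok)
  t12 'x' -> {1,3,4}, take 3 (3->3 ok)
  t13 'x' -> {1,3,4}, take 1 (3->1 ok)
  t14 'x' -> {1,3,4}, take 3 (1->3 ok)
  t15 'x' -> {1,3,4}, take 3 (3->3 ok)
  t16 'x' -> {1,3,4}, take 1 (3->1 ok)
  t17 'z' -> {0}, take 0 (1->0 ok)
  t18 'z' -> {0}, take 0 (0->0 ok)
  t19 'z' -> {0}, take 0 (0->0 ok)
  t20 'z' -> {0}, take 0 (0->0 ok)
  t21 'y' -> {2}, take 2 (0->2 ok)
  t22 'z' -> {0}, take 0 (2->0 ok)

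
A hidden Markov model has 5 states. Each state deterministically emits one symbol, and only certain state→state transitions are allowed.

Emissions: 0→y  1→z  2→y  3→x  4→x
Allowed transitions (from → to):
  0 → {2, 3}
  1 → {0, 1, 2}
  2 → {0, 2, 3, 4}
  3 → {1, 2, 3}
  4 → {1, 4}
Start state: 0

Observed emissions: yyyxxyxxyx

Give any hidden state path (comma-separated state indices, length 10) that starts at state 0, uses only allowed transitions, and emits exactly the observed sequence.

0,2,2,3,3,2,3,3,2,4

  [0] y  {0,2}  => 0  start
  [1] y  {0,2}  => 2  0->2 ok
  [2] y  {0,2}  => 2  2->2 ok
  [3] x  {3,4}  => 3  2->3 ok
  [4] x  {3,4}  => 3  3->3 ok
  [5] y  {0,2}  => 2  3->2 ok
  [6] x  {3,4}  => 3  2->3 ok
  [7] x  {3,4}  => 3  3->3 ok
  [8] y  {0,2}  => 2  3->2 ok
  [9] x  {3,4}  => 4  2->4 ok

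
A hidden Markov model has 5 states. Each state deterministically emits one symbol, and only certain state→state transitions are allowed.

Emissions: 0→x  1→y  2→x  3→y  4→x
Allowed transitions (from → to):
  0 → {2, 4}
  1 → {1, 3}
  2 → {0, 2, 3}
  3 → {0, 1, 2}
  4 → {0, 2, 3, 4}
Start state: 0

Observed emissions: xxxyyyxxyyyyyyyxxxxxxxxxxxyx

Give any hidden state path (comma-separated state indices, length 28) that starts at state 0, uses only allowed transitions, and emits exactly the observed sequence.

  0: obs=x cand={0,2,4} pick 0 [start]
  1: obs=x cand={0,2,4} pick 4 [0->4 ok]
  2: obs=x cand={0,2,4} pick 2 [4->2 ok]
  3: obs=y cand={1,3} pick 3 [2->3 ok]
  4: obs=y cand={1,3} pick 1 [3->1 ok]
  5: obs=y cand={1,3} pick 3 [1->3 ok]
  6: obs=x cand={0,2,4} pick 2 [3->2 ok]
  7: obs=x cand={0,2,4} pick 2 [2->2 ok]
  8: obs=y cand={1,3} pick 3 [2->3 ok]
  9: obs=y cand={1,3} pick 1 [3->1 ok]
  10: obs=y cand={1,3} pick 1 [1->1 ok]
  11: obs=y cand={1,3} pick 1 [1->1 ok]
  12: obs=y cand={1,3} pick 3 [1->3 ok]
  13: obs=y cand={1,3} pick 1 [3->1 ok]
  14: obs=y cand={1,3} pick 3 [1->3 ok]
  15: obs=x cand={0,2,4} pick 2 [3->2 ok]
  16: obs=x cand={0,2,4} pick 2 [2->2 ok]
  17: obs=x cand={0,2,4} pick 0 [2->0 ok]
  18: obs=x cand={0,2,4} pick 2 [0->2 ok]
  19: obs=x cand={0,2,4} pick 0 [2->0 ok]
  20: obs=x cand={0,2,4} pick 2 [0->2 ok]
  21: obs=x cand={0,2,4} pick 2 [2->2 ok]
  22: obs=x cand={0,2,4} pick 2 [2->2 ok]
  23: obs=x cand={0,2,4} pick 2 [2->2 ok]
  24: obs=x cand={0,2,4} pick 0 [2->0 ok]
  25: obs=x cand={0,2,4} pick 2 [0->2 ok]
  26: obs=y cand={1,3} pick 3 [2->3 ok]
  27: obs=x cand={0,2,4} pick 2 [3->2 ok]

0,4,2,3,1,3,2,2,3,1,1,1,3,1,3,2,2,0,2,0,2,2,2,2,0,2,3,2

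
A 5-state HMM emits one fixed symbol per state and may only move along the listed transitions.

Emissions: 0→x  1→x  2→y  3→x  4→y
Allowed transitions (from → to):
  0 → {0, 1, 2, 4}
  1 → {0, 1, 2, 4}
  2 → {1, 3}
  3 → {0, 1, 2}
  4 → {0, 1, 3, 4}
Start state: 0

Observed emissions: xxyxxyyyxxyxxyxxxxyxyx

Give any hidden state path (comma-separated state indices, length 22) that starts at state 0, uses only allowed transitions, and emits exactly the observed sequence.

0,0,2,3,0,4,4,4,1,0,2,3,1,2,3,1,1,0,2,1,2,3

  [0] x  {0,1,3}  => 0  start
  [1] x  {0,1,3}  => 0  0->0 ok
  [2] y  {2,4}  => 2  0->2 ok
  [3] x  {0,1,3}  => 3  2->3 ok
  [4] x  {0,1,3}  => 0  3->0 ok
  [5] y  {2,4}  => 4  0->4 ok
  [6] y  {2,4}  => 4  4->4 ok
  [7] y  {2,4}  => 4  4->4 ok
  [8] x  {0,1,3}  => 1  4->1 ok
  [9] x  {0,1,3}  => 0  1->0 ok
  [10] y  {2,4}  => 2  0->2 ok
  [11] x  {0,1,3}  => 3  2->3 ok
  [12] x  {0,1,3}  => 1  3->1 ok
  [13] y  {2,4}  => 2  1->2 ok
  [14] x  {0,1,3}  => 3  2->3 ok
  [15] x  {0,1,3}  => 1  3->1 ok
  [16] x  {0,1,3}  => 1  1->1 ok
  [17] x  {0,1,3}  => 0  1->0 ok
  [18] y  {2,4}  => 2  0->2 ok
  [19] x  {0,1,3}  => 1  2->1 ok
  [20] y  {2,4}  => 2  1->2 ok
  [21] x  {0,1,3}  => 3  2->3 ok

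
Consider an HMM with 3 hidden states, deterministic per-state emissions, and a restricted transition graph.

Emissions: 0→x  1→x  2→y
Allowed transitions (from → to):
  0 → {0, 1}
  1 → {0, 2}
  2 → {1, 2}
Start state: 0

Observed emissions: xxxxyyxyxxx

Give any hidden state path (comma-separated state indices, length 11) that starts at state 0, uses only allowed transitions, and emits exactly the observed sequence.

0,0,0,1,2,2,1,2,1,0,1

  t0 'x' -> {0,1}, take 0 (start)
  t1 'x' -> {0,1}, take 0 (0->0 ok)
  t2 'x' -> {0,1}, take 0 (0->0 ok)
  t3 'x' -> {0,1}, take 1 (0->1 ok)
  t4 'y' -> {2}, take 2 (1->2 ok)
  t5 'y' -> {2}, take 2 (2->2 ok)
  t6 'x' -> {0,1}, take 1 (2->1 ok)
  t7 'y' -> {2}, take 2 (1->2 ok)
  t8 'x' -> {0,1}, take 1 (2->1 ok)
  t9 'x' -> {0,1}, take 0 (1->0 ok)
  t10 'x' -> {0,1}, take 1 (0->1 ok)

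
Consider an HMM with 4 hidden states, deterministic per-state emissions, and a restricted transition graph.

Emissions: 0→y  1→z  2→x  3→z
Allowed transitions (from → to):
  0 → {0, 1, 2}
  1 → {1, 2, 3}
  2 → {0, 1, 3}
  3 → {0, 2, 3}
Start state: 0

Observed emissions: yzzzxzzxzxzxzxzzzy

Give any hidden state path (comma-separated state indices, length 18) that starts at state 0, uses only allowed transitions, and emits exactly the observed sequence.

  [0] y  {0}  => 0  start
  [1] z  {1,3}  => 1  0->1 ok
  [2] z  {1,3}  => 1  1->1 ok
  [3] z  {1,3}  => 3  1->3 ok
  [4] x  {2}  => 2  3->2 ok
  [5] z  {1,3}  => 3  2->3 ok
  [6] z  {1,3}  => 3  3->3 ok
  [7] x  {2}  => 2  3->2 ok
  [8] z  {1,3}  => 3  2->3 ok
  [9] x  {2}  => 2  3->2 ok
  [10] z  {1,3}  => 1  2->1 ok
  [11] x  {2}  => 2  1->2 ok
  [12] z  {1,3}  => 1  2->1 ok
  [13] x  {2}  => 2  1->2 ok
  [14] z  {1,3}  => 3  2->3 ok
  [15] z  {1,3}  => 3  3->3 ok
  [16] z  {1,3}  => 3  3->3 ok
  [17] y  {0}  => 0  3->0 ok

0,1,1,3,2,3,3,2,3,2,1,2,1,2,3,3,3,0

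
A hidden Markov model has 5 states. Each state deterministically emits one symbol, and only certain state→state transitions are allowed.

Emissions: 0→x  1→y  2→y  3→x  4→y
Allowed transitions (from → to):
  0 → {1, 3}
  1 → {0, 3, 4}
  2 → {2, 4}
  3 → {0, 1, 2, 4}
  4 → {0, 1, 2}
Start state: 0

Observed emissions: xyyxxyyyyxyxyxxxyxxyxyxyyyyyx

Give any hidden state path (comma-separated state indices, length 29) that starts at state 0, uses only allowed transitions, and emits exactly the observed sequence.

  [0] x  {0,3}  => 0  start
  [1] y  {1,2,4}  => 1  0->1 ok
  [2] y  {1,2,4}  => 4  1->4 ok
  [3] x  {0,3}  => 0  4->0 ok
  [4] x  {0,3}  => 3  0->3 ok
  [5] y  {1,2,4}  => 2  3->2 ok
  [6] y  {1,2,4}  => 2  2->2 ok
  [7] y  {1,2,4}  => 4  2->4 ok
  [8] y  {1,2,4}  => 1  4->1 ok
  [9] x  {0,3}  => 0  1->0 ok
  [10] y  {1,2,4}  => 1  0->1 ok
  [11] x  {0,3}  => 0  1->0 ok
  [12] y  {1,2,4}  => 1  0->1 ok
  [13] x  {0,3}  => 0  1->0 ok
  [14] x  {0,3}  => 3  0->3 ok
  [15] x  {0,3}  => 0  3->0 ok
  [16] y  {1,2,4}  => 1  0->1 ok
  [17] x  {0,3}  => 0  1->0 ok
  [18] x  {0,3}  => 3  0->3 ok
  [19] y  {1,2,4}  => 4  3->4 ok
  [20] x  {0,3}  => 0  4->0 ok
  [21] y  {1,2,4}  => 1  0->1 ok
  [22] x  {0,3}  => 0  1->0 ok
  [23] y  {1,2,4}  => 1  0->1 ok
  [24] y  {1,2,4}  => 4  1->4 ok
  [25] y  {1,2,4}  => 2  4->2 ok
  [26] y  {1,2,4}  => 2  2->2 ok
  [27] y  {1,2,4}  => 4  2->4 ok
  [28] x  {0,3}  => 0  4->0 ok

0,1,4,0,3,2,2,4,1,0,1,0,1,0,3,0,1,0,3,4,0,1,0,1,4,2,2,4,0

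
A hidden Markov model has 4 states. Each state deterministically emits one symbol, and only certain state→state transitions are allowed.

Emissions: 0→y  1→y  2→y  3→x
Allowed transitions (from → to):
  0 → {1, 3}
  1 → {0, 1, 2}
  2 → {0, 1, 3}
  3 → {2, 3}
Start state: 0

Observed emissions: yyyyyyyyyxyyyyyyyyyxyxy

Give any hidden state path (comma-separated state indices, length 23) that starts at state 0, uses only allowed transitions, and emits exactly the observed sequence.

0,1,2,1,2,1,1,1,2,3,2,0,1,1,1,1,2,1,0,3,2,3,2

  pos 0: y in {0,1,2}, choose 0; start
  pos 1: y in {0,1,2}, choose 1; 0->1 ok
  pos 2: y in {0,1,2}, choose 2; 1->2 ok
  pos 3: y in {0,1,2}, choose 1; 2->1 ok
  pos 4: y in {0,1,2}, choose 2; 1->2 ok
  pos 5: y in {0,1,2}, choose 1; 2->1 ok
  pos 6: y in {0,1,2}, choose 1; 1->1 ok
  pos 7: y in {0,1,2}, choose 1; 1->1 ok
  pos 8: y in {0,1,2}, choose 2; 1->2 ok
  pos 9: x in {3}, choose 3; 2->3 ok
  pos 10: y in {0,1,2}, choose 2; 3->2 ok
  pos 11: y in {0,1,2}, choose 0; 2->0 ok
  pos 12: y in {0,1,2}, choose 1; 0->1 ok
  pos 13: y in {0,1,2}, choose 1; 1->1 ok
  pos 14: y in {0,1,2}, choose 1; 1->1 ok
  pos 15: y in {0,1,2}, choose 1; 1->1 ok
  pos 16: y in {0,1,2}, choose 2; 1->2 ok
  pos 17: y in {0,1,2}, choose 1; 2->1 ok
  pos 18: y in {0,1,2}, choose 0; 1->0 ok
  pos 19: x in {3}, choose 3; 0->3 ok
  pos 20: y in {0,1,2}, choose 2; 3->2 ok
  pos 21: x in {3}, choose 3; 2->3 ok
  pos 22: y in {0,1,2}, choose 2; 3->2 ok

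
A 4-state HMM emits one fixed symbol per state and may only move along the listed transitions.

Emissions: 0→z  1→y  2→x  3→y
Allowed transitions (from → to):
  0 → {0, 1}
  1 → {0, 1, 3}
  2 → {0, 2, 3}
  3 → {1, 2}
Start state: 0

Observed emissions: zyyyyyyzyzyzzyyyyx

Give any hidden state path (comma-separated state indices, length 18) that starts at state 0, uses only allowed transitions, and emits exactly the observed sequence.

  t0 'z' -> {0}, take 0 (start)
  t1 'y' -> {1,3}, take 1 (0->1 ok)
  t2 'y' -> {1,3}, take 1 (1->1 ok)
  t3 'y' -> {1,3}, take 3 (1->3 ok)
  t4 'y' -> {1,3}, take 1 (3->1 ok)
  t5 'y' -> {1,3}, take 3 (1->3 ok)
  t6 'y' -> {1,3}, take 1 (3->1 ok)
  t7 'z' -> {0}, take 0 (1->0 ok)
  t8 'y' -> {1,3}, take 1 (0->1 ok)
  t9 'z' -> {0}, take 0 (1->0 ok)
  t10 'y' -> {1,3}, take 1 (0->1 ok)
  t11 'z' -> {0}, take 0 (1->0 ok)
  t12 'z' -> {0}, take 0 (0->0 ok)
  t13 'y' -> {1,3}, take 1 (0->1 ok)
  t14 'y' -> {1,3}, take 1 (1->1 ok)
  t15 'y' -> {1,3}, take 1 (1->1 ok)
  t16 'y' -> {1,3}, take 3 (1->3 ok)
  t17 'x' -> {2}, take 2 (3->2 ok)

0,1,1,3,1,3,1,0,1,0,1,0,0,1,1,1,3,2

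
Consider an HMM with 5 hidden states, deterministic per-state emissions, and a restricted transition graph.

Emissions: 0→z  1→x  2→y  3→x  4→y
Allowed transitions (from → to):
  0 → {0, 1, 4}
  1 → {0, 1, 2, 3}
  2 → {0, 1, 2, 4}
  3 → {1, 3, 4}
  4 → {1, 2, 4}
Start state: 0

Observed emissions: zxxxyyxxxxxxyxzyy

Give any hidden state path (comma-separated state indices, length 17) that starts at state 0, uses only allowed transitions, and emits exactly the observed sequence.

0,1,3,1,2,4,1,1,1,3,3,3,4,1,0,4,4

  [0] z  {0}  => 0  start
  [1] x  {1,3}  => 1  0->1 ok
  [2] x  {1,3}  => 3  1->3 ok
  [3] x  {1,3}  => 1  3->1 ok
  [4] y  {2,4}  => 2  1->2 ok
  [5] y  {2,4}  => 4  2->4 ok
  [6] x  {1,3}  => 1  4->1 ok
  [7] x  {1,3}  => 1  1->1 ok
  [8] x  {1,3}  => 1  1->1 ok
  [9] x  {1,3}  => 3  1->3 ok
  [10] x  {1,3}  => 3  3->3 ok
  [11] x  {1,3}  => 3  3->3 ok
  [12] y  {2,4}  => 4  3->4 ok
  [13] x  {1,3}  => 1  4->1 ok
  [14] z  {0}  => 0  1->0 ok
  [15] y  {2,4}  => 4  0->4 ok
  [16] y  {2,4}  => 4  4->4 ok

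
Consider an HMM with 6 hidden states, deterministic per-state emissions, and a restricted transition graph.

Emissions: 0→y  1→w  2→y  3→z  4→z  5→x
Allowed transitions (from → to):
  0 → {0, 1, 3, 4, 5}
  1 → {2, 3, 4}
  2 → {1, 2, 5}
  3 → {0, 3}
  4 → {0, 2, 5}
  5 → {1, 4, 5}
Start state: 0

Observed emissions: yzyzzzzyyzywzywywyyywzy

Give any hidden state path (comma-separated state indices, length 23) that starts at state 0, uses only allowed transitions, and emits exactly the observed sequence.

0,3,0,3,3,3,3,0,0,4,0,1,4,0,1,2,1,2,2,2,1,4,0

  t0 'y' -> {0,2}, take 0 (start)
  t1 'z' -> {3,4}, take 3 (0->3 ok)
  t2 'y' -> {0,2}, take 0 (3->0 ok)
  t3 'z' -> {3,4}, take 3 (0->3 ok)
  t4 'z' -> {3,4}, take 3 (3->3 ok)
  t5 'z' -> {3,4}, take 3 (3->3 ok)
  t6 'z' -> {3,4}, take 3 (3->3 ok)
  t7 'y' -> {0,2}, take 0 (3->0 ok)
  t8 'y' -> {0,2}, take 0 (0->0 ok)
  t9 'z' -> {3,4}, take 4 (0->4 ok)
  t10 'y' -> {0,2}, take 0 (4->0 ok)
  t11 'w' -> {1}, take 1 (0->1 ok)
  t12 'z' -> {3,4}, take 4 (1->4 ok)
  t13 'y' -> {0,2}, take 0 (4->0 ok)
  t14 'w' -> {1}, take 1 (0->1 ok)
  t15 'y' -> {0,2}, take 2 (1->2 ok)
  t16 'w' -> {1}, take 1 (2->1 ok)
  t17 'y' -> {0,2}, take 2 (1->2 ok)
  t18 'y' -> {0,2}, take 2 (2->2 ok)
  t19 'y' -> {0,2}, take 2 (2->2 ok)
  t20 'w' -> {1}, take 1 (2->1 ok)
  t21 'z' -> {3,4}, take 4 (1->4 ok)
  t22 'y' -> {0,2}, take 0 (4->0 ok)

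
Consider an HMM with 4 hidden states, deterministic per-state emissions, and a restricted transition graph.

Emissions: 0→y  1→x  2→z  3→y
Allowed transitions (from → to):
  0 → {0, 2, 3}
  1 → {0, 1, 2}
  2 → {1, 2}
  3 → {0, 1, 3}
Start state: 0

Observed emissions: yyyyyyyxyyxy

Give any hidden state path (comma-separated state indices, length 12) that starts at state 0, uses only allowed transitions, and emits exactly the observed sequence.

0,3,3,3,0,3,3,1,0,3,1,0

  [0] y  {0,3}  => 0  start
  [1] y  {0,3}  => 3  0->3 ok
  [2] y  {0,3}  => 3  3->3 ok
  [3] y  {0,3}  => 3  3->3 ok
  [4] y  {0,3}  => 0  3->0 ok
  [5] y  {0,3}  => 3  0->3 ok
  [6] y  {0,3}  => 3  3->3 ok
  [7] x  {1}  => 1  3->1 ok
  [8] y  {0,3}  => 0  1->0 ok
  [9] y  {0,3}  => 3  0->3 ok
  [10] x  {1}  => 1  3->1 ok
  [11] y  {0,3}  => 0  1->0 ok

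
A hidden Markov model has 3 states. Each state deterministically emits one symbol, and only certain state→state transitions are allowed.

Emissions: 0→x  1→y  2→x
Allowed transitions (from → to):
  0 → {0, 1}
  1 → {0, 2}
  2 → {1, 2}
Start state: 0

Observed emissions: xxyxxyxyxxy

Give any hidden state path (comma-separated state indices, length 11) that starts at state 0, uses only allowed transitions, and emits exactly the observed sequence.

0,0,1,0,0,1,2,1,2,2,1

  t0 'x' -> {0,2}, take 0 (start)
  t1 'x' -> {0,2}, take 0 (0->0 ok)
  t2 'y' -> {1}, take 1 (0->1 ok)
  t3 'x' -> {0,2}, take 0 (1->0 ok)
  t4 'x' -> {0,2}, take 0 (0->0 ok)
  t5 'y' -> {1}, take 1 (0->1 ok)
  t6 'x' -> {0,2}, take 2 (1->2 ok)
  t7 'y' -> {1}, take 1 (2->1 ok)
  t8 'x' -> {0,2}, take 2 (1->2 ok)
  t9 'x' -> {0,2}, take 2 (2->2 ok)
  t10 'y' -> {1}, take 1 (2->1 ok)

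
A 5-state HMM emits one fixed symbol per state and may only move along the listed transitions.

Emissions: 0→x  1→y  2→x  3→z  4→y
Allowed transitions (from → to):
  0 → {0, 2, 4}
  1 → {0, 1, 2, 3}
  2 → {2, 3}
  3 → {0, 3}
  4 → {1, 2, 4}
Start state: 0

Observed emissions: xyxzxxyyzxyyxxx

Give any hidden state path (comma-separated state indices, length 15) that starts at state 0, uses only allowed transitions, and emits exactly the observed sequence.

0,4,2,3,0,0,4,1,3,0,4,1,0,2,2

  pos 0: x in {0,2}, choose 0; start
  pos 1: y in {1,4}, choose 4; 0->4 ok
  pos 2: x in {0,2}, choose 2; 4->2 ok
  pos 3: z in {3}, choose 3; 2->3 ok
  pos 4: x in {0,2}, choose 0; 3->0 ok
  pos 5: x in {0,2}, choose 0; 0->0 ok
  pos 6: y in {1,4}, choose 4; 0->4 ok
  pos 7: y in {1,4}, choose 1; 4->1 ok
  pos 8: z in {3}, choose 3; 1->3 ok
  pos 9: x in {0,2}, choose 0; 3->0 ok
  pos 10: y in {1,4}, choose 4; 0->4 ok
  pos 11: y in {1,4}, choose 1; 4->1 ok
  pos 12: x in {0,2}, choose 0; 1->0 ok
  pos 13: x in {0,2}, choose 2; 0->2 ok
  pos 14: x in {0,2}, choose 2; 2->2 ok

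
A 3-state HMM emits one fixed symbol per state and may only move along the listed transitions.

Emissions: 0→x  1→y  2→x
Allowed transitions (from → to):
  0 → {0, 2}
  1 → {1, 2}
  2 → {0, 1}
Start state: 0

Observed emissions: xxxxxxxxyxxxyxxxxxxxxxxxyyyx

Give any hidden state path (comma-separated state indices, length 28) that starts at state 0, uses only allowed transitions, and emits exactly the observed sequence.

  pos 0: x in {0,2}, choose 0; start
  pos 1: x in {0,2}, choose 0; 0->0 ok
  pos 2: x in {0,2}, choose 0; 0->0 ok
  pos 3: x in {0,2}, choose 0; 0->0 ok
  pos 4: x in {0,2}, choose 2; 0->2 ok
  pos 5: x in {0,2}, choose 0; 2->0 ok
  pos 6: x in {0,2}, choose 0; 0->0 ok
  pos 7: x in {0,2}, choose 2; 0->2 ok
  pos 8: y in {1}, choose 1; 2->1 ok
  pos 9: x in {0,2}, choose 2; 1->2 ok
  pos 10: x in {0,2}, choose 0; 2->0 ok
  pos 11: x in {0,2}, choose 2; 0->2 ok
  pos 12: y in {1}, choose 1; 2->1 ok
  pos 13: x in {0,2}, choose 2; 1->2 ok
  pos 14: x in {0,2}, choose 0; 2->0 ok
  pos 15: x in {0,2}, choose 0; 0->0 ok
  pos 16: x in {0,2}, choose 0; 0->0 ok
  pos 17: x in {0,2}, choose 2; 0->2 ok
  pos 18: x in {0,2}, choose 0; 2->0 ok
  pos 19: x in {0,2}, choose 0; 0->0 ok
  pos 20: x in {0,2}, choose 2; 0->2 ok
  pos 21: x in {0,2}, choose 0; 2->0 ok
  pos 22: x in {0,2}, choose 0; 0->0 ok
  pos 23: x in {0,2}, choose 2; 0->2 ok
  pos 24: y in {1}, choose 1; 2->1 ok
  pos 25: y in {1}, choose 1; 1->1 ok
  pos 26: y in {1}, choose 1; 1->1 ok
  pos 27: x in {0,2}, choose 2; 1->2 ok

0,0,0,0,2,0,0,2,1,2,0,2,1,2,0,0,0,2,0,0,2,0,0,2,1,1,1,2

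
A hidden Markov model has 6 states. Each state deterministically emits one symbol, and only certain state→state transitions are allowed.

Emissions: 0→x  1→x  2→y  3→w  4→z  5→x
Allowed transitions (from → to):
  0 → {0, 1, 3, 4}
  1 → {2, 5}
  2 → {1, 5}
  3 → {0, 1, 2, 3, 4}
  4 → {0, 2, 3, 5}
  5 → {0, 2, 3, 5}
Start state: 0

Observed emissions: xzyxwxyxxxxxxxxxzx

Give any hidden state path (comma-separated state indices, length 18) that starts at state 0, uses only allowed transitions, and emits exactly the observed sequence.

  pos 0: x in {0,1,5}, choose 0; start
  pos 1: z in {4}, choose 4; 0->4 ok
  pos 2: y in {2}, choose 2; 4->2 ok
  pos 3: x in {0,1,5}, choose 5; 2->5 ok
  pos 4: w in {3}, choose 3; 5->3 ok
  pos 5: x in {0,1,5}, choose 1; 3->1 ok
  pos 6: y in {2}, choose 2; 1->2 ok
  pos 7: x in {0,1,5}, choose 1; 2->1 ok
  pos 8: x in {0,1,5}, choose 5; 1->5 ok
  pos 9: x in {0,1,5}, choose 0; 5->0 ok
  pos 10: x in {0,1,5}, choose 0; 0->0 ok
  pos 11: x in {0,1,5}, choose 0; 0->0 ok
  pos 12: x in {0,1,5}, choose 0; 0->0 ok
  pos 13: x in {0,1,5}, choose 1; 0->1 ok
  pos 14: x in {0,1,5}, choose 5; 1->5 ok
  pos 15: x in {0,1,5}, choose 0; 5->0 ok
  pos 16: z in {4}, choose 4; 0->4 ok
  pos 17: x in {0,1,5}, choose 5; 4->5 ok

0,4,2,5,3,1,2,1,5,0,0,0,0,1,5,0,4,5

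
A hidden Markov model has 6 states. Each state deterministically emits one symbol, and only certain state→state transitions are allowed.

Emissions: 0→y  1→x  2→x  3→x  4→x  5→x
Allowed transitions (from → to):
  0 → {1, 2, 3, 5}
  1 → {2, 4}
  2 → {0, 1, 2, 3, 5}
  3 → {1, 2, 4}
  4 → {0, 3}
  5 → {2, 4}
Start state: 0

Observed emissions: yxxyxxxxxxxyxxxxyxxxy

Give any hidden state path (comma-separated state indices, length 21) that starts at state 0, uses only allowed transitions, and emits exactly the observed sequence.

  0: obs=y cand={0} pick 0 [start]
  1: obs=x cand={1,2,3,4,5} pick 5 [0->5 ok]
  2: obs=x cand={1,2,3,4,5} pick 4 [5->4 ok]
  3: obs=y cand={0} pick 0 [4->0 ok]
  4: obs=x cand={1,2,3,4,5} pick 5 [0->5 ok]
  5: obs=x cand={1,2,3,4,5} pick 2 [5->2 ok]
  6: obs=x cand={1,2,3,4,5} pick 3 [2->3 ok]
  7: obs=x cand={1,2,3,4,5} pick 1 [3->1 ok]
  8: obs=x cand={1,2,3,4,5} pick 4 [1->4 ok]
  9: obs=x cand={1,2,3,4,5} pick 3 [4->3 ok]
  10: obs=x cand={1,2,3,4,5} pick 2 [3->2 ok]
  11: obs=y cand={0} pick 0 [2->0 ok]
  12: obs=x cand={1,2,3,4,5} pick 1 [0->1 ok]
  13: obs=x cand={1,2,3,4,5} pick 4 [1->4 ok]
  14: obs=x cand={1,2,3,4,5} pick 3 [4->3 ok]
  15: obs=x cand={1,2,3,4,5} pick 4 [3->4 ok]
  16: obs=y cand={0} pick 0 [4->0 ok]
  17: obs=x cand={1,2,3,4,5} pick 3 [0->3 ok]
  18: obs=x cand={1,2,3,4,5} pick 1 [3->1 ok]
  19: obs=x cand={1,2,3,4,5} pick 4 [1->4 ok]
  20: obs=y cand={0} pick 0 [4->0 ok]

0,5,4,0,5,2,3,1,4,3,2,0,1,4,3,4,0,3,1,4,0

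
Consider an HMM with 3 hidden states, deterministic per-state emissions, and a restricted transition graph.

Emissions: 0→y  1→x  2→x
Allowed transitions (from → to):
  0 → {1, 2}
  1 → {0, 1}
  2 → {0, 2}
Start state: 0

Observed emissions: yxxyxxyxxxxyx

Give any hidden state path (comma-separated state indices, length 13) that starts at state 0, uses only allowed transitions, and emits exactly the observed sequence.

0,2,2,0,2,2,0,1,1,1,1,0,2

  0: obs=y cand={0} pick 0 [start]
  1: obs=x cand={1,2} pick 2 [0->2 ok]
  2: obs=x cand={1,2} pick 2 [2->2 ok]
  3: obs=y cand={0} pick 0 [2->0 ok]
  4: obs=x cand={1,2} pick 2 [0->2 ok]
  5: obs=x cand={1,2} pick 2 [2->2 ok]
  6: obs=y cand={0} pick 0 [2->0 ok]
  7: obs=x cand={1,2} pick 1 [0->1 ok]
  8: obs=x cand={1,2} pick 1 [1->1 ok]
  9: obs=x cand={1,2} pick 1 [1->1 ok]
  10: obs=x cand={1,2} pick 1 [1->1 ok]
  11: obs=y cand={0} pick 0 [1->0 ok]
  12: obs=x cand={1,2} pick 2 [0->2 ok]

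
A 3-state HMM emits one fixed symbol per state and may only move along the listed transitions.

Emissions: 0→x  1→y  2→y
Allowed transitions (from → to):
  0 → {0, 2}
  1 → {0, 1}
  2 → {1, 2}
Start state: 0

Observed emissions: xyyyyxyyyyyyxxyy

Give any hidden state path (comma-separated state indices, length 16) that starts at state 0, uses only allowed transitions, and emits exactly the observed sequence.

0,2,1,1,1,0,2,2,2,2,1,1,0,0,2,2

  [0] x  {0}  => 0  start
  [1] y  {1,2}  => 2  0->2 ok
  [2] y  {1,2}  => 1  2->1 ok
  [3] y  {1,2}  => 1  1->1 ok
  [4] y  {1,2}  => 1  1->1 ok
  [5] x  {0}  => 0  1->0 ok
  [6] y  {1,2}  => 2  0->2 ok
  [7] y  {1,2}  => 2  2->2 ok
  [8] y  {1,2}  => 2  2->2 ok
  [9] y  {1,2}  => 2  2->2 ok
  [10] y  {1,2}  => 1  2->1 ok
  [11] y  {1,2}  => 1  1->1 ok
  [12] x  {0}  => 0  1->0 ok
  [13] x  {0}  => 0  0->0 ok
  [14] y  {1,2}  => 2  0->2 ok
  [15] y  {1,2}  => 2  2->2 ok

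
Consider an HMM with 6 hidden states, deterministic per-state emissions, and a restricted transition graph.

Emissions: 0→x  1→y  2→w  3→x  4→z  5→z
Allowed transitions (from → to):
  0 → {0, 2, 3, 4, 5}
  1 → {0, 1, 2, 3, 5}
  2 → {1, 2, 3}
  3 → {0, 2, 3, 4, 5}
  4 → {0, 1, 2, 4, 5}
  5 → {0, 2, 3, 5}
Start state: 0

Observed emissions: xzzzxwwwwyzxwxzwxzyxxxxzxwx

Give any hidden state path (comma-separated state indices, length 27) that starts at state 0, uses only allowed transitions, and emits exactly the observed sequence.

0,4,5,5,3,2,2,2,2,1,5,0,2,3,4,2,3,4,1,0,0,3,3,5,0,2,3

  t0 'x' -> {0,3}, take 0 (start)
  t1 'z' -> {4,5}, take 4 (0->4 ok)
  t2 'z' -> {4,5}, take 5 (4->5 ok)
  t3 'z' -> {4,5}, take 5 (5->5 ok)
  t4 'x' -> {0,3}, take 3 (5->3 ok)
  t5 'w' -> {2}, take 2 (3->2 ok)
  t6 'w' -> {2}, take 2 (2->2 ok)
  t7 'w' -> {2}, take 2 (2->2 ok)
  t8 'w' -> {2}, take 2 (2->2 ok)
  t9 'y' -> {1}, take 1 (2->1 ok)
  t10 'z' -> {4,5}, take 5 (1->5 ok)
  t11 'x' -> {0,3}, take 0 (5->0 ok)
  t12 'w' -> {2}, take 2 (0->2 ok)
  t13 'x' -> {0,3}, take 3 (2->3 ok)
  t14 'z' -> {4,5}, take 4 (3->4 ok)
  t15 'w' -> {2}, take 2 (4->2 ok)
  t16 'x' -> {0,3}, take 3 (2->3 ok)
  t17 'z' -> {4,5}, take 4 (3->4 ok)
  t18 'y' -> {1}, take 1 (4->1 ok)
  t19 'x' -> {0,3}, take 0 (1->0 ok)
  t20 'x' -> {0,3}, take 0 (0->0 ok)
  t21 'x' -> {0,3}, take 3 (0->3 ok)
  t22 'x' -> {0,3}, take 3 (3->3 ok)
  t23 'z' -> {4,5}, take 5 (3->5 ok)
  t24 'x' -> {0,3}, take 0 (5->0 ok)
  t25 'w' -> {2}, take 2 (0->2 ok)
  t26 'x' -> {0,3}, take 3 (2->3 ok)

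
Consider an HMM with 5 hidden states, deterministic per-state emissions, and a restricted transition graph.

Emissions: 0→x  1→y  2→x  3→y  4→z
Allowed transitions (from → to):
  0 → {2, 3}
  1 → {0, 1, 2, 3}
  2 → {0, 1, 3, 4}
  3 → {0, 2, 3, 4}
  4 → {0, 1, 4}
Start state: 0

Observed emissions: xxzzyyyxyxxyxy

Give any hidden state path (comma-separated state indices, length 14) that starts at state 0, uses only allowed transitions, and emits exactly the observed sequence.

  pos 0: x in {0,2}, choose 0; start
  pos 1: x in {0,2}, choose 2; 0->2 ok
  pos 2: z in {4}, choose 4; 2->4 ok
  pos 3: z in {4}, choose 4; 4->4 ok
  pos 4: y in {1,3}, choose 1; 4->1 ok
  pos 5: y in {1,3}, choose 3; 1->3 ok
  pos 6: y in {1,3}, choose 3; 3->3 ok
  pos 7: x in {0,2}, choose 2; 3->2 ok
  pos 8: y in {1,3}, choose 3; 2->3 ok
  pos 9: x in {0,2}, choose 0; 3->0 ok
  pos 10: x in {0,2}, choose 2; 0->2 ok
  pos 11: y in {1,3}, choose 1; 2->1 ok
  pos 12: x in {0,2}, choose 2; 1->2 ok
  pos 13: y in {1,3}, choose 3; 2->3 ok

0,2,4,4,1,3,3,2,3,0,2,1,2,3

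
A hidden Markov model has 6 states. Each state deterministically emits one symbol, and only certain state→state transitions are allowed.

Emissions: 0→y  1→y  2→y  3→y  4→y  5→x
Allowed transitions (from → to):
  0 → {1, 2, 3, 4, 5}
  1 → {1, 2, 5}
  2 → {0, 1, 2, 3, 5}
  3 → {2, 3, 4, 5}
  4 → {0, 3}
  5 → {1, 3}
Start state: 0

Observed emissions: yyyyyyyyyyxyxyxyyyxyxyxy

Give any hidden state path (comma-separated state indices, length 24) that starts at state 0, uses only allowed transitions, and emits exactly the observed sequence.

0,4,3,2,3,2,2,0,1,1,5,3,5,1,5,3,3,2,5,3,5,3,5,1

  t0 'y' -> {0,1,2,3,4}, take 0 (start)
  t1 'y' -> {0,1,2,3,4}, take 4 (0->4 ok)
  t2 'y' -> {0,1,2,3,4}, take 3 (4->3 ok)
  t3 'y' -> {0,1,2,3,4}, take 2 (3->2 ok)
  t4 'y' -> {0,1,2,3,4}, take 3 (2->3 ok)
  t5 'y' -> {0,1,2,3,4}, take 2 (3->2 ok)
  t6 'y' -> {0,1,2,3,4}, take 2 (2->2 ok)
  t7 'y' -> {0,1,2,3,4}, take 0 (2->0 ok)
  t8 'y' -> {0,1,2,3,4}, take 1 (0->1 ok)
  t9 'y' -> {0,1,2,3,4}, take 1 (1->1 ok)
  t10 'x' -> {5}, take 5 (1->5 ok)
  t11 'y' -> {0,1,2,3,4}, take 3 (5->3 ok)
  t12 'x' -> {5}, take 5 (3->5 ok)
  t13 'y' -> {0,1,2,3,4}, take 1 (5->1 ok)
  t14 'x' -> {5}, take 5 (1->5 ok)
  t15 'y' -> {0,1,2,3,4}, take 3 (5->3 ok)
  t16 'y' -> {0,1,2,3,4}, take 3 (3->3 ok)
  t17 'y' -> {0,1,2,3,4}, take 2 (3->2 ok)
  t18 'x' -> {5}, take 5 (2->5 ok)
  t19 'y' -> {0,1,2,3,4}, take 3 (5->3 ok)
  t20 'x' -> {5}, take 5 (3->5 ok)
  t21 'y' -> {0,1,2,3,4}, take 3 (5->3 ok)
  t22 'x' -> {5}, take 5 (3->5 ok)
  t23 'y' -> {0,1,2,3,4}, take 1 (5->1 ok)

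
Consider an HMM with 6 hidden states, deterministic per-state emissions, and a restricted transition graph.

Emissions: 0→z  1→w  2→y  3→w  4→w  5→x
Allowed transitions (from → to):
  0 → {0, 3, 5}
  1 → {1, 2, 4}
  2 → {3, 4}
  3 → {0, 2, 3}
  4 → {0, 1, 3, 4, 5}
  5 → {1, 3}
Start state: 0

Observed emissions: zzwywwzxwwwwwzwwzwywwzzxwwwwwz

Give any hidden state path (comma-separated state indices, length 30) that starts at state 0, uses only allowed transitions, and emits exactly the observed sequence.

0,0,3,2,3,3,0,5,1,4,4,4,3,0,3,3,0,3,2,3,3,0,0,5,1,4,1,1,4,0

  [0] z  {0}  => 0  start
  [1] z  {0}  => 0  0->0 ok
  [2] w  {1,3,4}  => 3  0->3 ok
  [3] y  {2}  => 2  3->2 ok
  [4] w  {1,3,4}  => 3  2->3 ok
  [5] w  {1,3,4}  => 3  3->3 ok
  [6] z  {0}  => 0  3->0 ok
  [7] x  {5}  => 5  0->5 ok
  [8] w  {1,3,4}  => 1  5->1 ok
  [9] w  {1,3,4}  => 4  1->4 ok
  [10] w  {1,3,4}  => 4  4->4 ok
  [11] w  {1,3,4}  => 4  4->4 ok
  [12] w  {1,3,4}  => 3  4->3 ok
  [13] z  {0}  => 0  3->0 ok
  [14] w  {1,3,4}  => 3  0->3 ok
  [15] w  {1,3,4}  => 3  3->3 ok
  [16] z  {0}  => 0  3->0 ok
  [17] w  {1,3,4}  => 3  0->3 ok
  [18] y  {2}  => 2  3->2 ok
  [19] w  {1,3,4}  => 3  2->3 ok
  [20] w  {1,3,4}  => 3  3->3 ok
  [21] z  {0}  => 0  3->0 ok
  [22] z  {0}  => 0  0->0 ok
  [23] x  {5}  => 5  0->5 ok
  [24] w  {1,3,4}  => 1  5->1 ok
  [25] w  {1,3,4}  => 4  1->4 ok
  [26] w  {1,3,4}  => 1  4->1 ok
  [27] w  {1,3,4}  => 1  1->1 ok
  [28] w  {1,3,4}  => 4  1->4 ok
  [29] z  {0}  => 0  4->0 ok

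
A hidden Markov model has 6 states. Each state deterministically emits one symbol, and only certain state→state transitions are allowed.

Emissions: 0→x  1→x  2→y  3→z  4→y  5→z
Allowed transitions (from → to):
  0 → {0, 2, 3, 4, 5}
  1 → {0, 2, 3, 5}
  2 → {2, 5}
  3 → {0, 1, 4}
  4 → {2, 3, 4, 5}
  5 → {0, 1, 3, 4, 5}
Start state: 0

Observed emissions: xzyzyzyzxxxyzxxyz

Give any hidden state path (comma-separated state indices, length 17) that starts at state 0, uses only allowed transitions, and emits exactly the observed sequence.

  pos 0: x in {0,1}, choose 0; start
  pos 1: z in {3,5}, choose 3; 0->3 ok
  pos 2: y in {2,4}, choose 4; 3->4 ok
  pos 3: z in {3,5}, choose 3; 4->3 ok
  pos 4: y in {2,4}, choose 4; 3->4 ok
  pos 5: z in {3,5}, choose 3; 4->3 ok
  pos 6: y in {2,4}, choose 4; 3->4 ok
  pos 7: z in {3,5}, choose 5; 4->5 ok
  pos 8: x in {0,1}, choose 1; 5->1 ok
  pos 9: x in {0,1}, choose 0; 1->0 ok
  pos 10: x in {0,1}, choose 0; 0->0 ok
  pos 11: y in {2,4}, choose 4; 0->4 ok
  pos 12: z in {3,5}, choose 3; 4->3 ok
  pos 13: x in {0,1}, choose 1; 3->1 ok
  pos 14: x in {0,1}, choose 0; 1->0 ok
  pos 15: y in {2,4}, choose 2; 0->2 ok
  pos 16: z in {3,5}, choose 5; 2->5 ok

0,3,4,3,4,3,4,5,1,0,0,4,3,1,0,2,5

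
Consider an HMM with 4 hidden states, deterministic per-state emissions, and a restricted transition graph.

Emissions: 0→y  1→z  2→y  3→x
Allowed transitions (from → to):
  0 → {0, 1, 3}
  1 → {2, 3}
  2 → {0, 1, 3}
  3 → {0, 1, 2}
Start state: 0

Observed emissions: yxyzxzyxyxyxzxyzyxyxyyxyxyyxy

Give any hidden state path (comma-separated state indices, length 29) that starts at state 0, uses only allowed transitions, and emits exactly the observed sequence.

  0: obs=y cand={0,2} pick 0 [start]
  1: obs=x cand={3} pick 3 [0->3 ok]
  2: obs=y cand={0,2} pick 2 [3->2 ok]
  3: obs=z cand={1} pick 1 [2->1 ok]
  4: obs=x cand={3} pick 3 [1->3 ok]
  5: obs=z cand={1} pick 1 [3->1 ok]
  6: obs=y cand={0,2} pick 2 [1->2 ok]
  7: obs=x cand={3} pick 3 [2->3 ok]
  8: obs=y cand={0,2} pick 0 [3->0 ok]
  9: obs=x cand={3} pick 3 [0->3 ok]
  10: obs=y cand={0,2} pick 2 [3->2 ok]
  11: obs=x cand={3} pick 3 [2->3 ok]
  12: obs=z cand={1} pick 1 [3->1 ok]
  13: obs=x cand={3} pick 3 [1->3 ok]
  14: obs=y cand={0,2} pick 0 [3->0 ok]
  15: obs=z cand={1} pick 1 [0->1 ok]
  16: obs=y cand={0,2} pick 2 [1->2 ok]
  17: obs=x cand={3} pick 3 [2->3 ok]
  18: obs=y cand={0,2} pick 0 [3->0 ok]
  19: obs=x cand={3} pick 3 [0->3 ok]
  20: obs=y cand={0,2} pick 2 [3->2 ok]
  21: obs=y cand={0,2} pick 0 [2->0 ok]
  22: obs=x cand={3} pick 3 [0->3 ok]
  23: obs=y cand={0,2} pick 2 [3->2 ok]
  24: obs=x cand={3} pick 3 [2->3 ok]
  25: obs=y cand={0,2} pick 0 [3->0 ok]
  26: obs=y cand={0,2} pick 0 [0->0 ok]
  27: obs=x cand={3} pick 3 [0->3 ok]
  28: obs=y cand={0,2} pick 0 [3->0 ok]

0,3,2,1,3,1,2,3,0,3,2,3,1,3,0,1,2,3,0,3,2,0,3,2,3,0,0,3,0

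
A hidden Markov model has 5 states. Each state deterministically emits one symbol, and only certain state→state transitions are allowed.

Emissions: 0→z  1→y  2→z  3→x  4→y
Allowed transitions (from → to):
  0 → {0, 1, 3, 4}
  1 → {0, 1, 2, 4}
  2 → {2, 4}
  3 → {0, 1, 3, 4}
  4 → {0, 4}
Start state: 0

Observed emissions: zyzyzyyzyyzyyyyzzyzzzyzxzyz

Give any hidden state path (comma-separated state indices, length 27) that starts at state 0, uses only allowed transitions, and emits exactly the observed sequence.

  t0 'z' -> {0,2}, take 0 (start)
  t1 'y' -> {1,4}, take 1 (0->1 ok)
  t2 'z' -> {0,2}, take 2 (1->2 ok)
  t3 'y' -> {1,4}, take 4 (2->4 ok)
  t4 'z' -> {0,2}, take 0 (4->0 ok)
  t5 'y' -> {1,4}, take 4 (0->4 ok)
  t6 'y' -> {1,4}, take 4 (4->4 ok)
  t7 'z' -> {0,2}, take 0 (4->0 ok)
  t8 'y' -> {1,4}, take 1 (0->1 ok)
  t9 'y' -> {1,4}, take 4 (1->4 ok)
  t10 'z' -> {0,2}, take 0 (4->0 ok)
  t11 'y' -> {1,4}, take 1 (0->1 ok)
  t12 'y' -> {1,4}, take 1 (1->1 ok)
  t13 'y' -> {1,4}, take 4 (1->4 ok)
  t14 'y' -> {1,4}, take 4 (4->4 ok)
  t15 'z' -> {0,2}, take 0 (4->0 ok)
  t16 'z' -> {0,2}, take 0 (0->0 ok)
  t17 'y' -> {1,4}, take 4 (0->4 ok)
  t18 'z' -> {0,2}, take 0 (4->0 ok)
  t19 'z' -> {0,2}, take 0 (0->0 ok)
  t20 'z' -> {0,2}, take 0 (0->0 ok)
  t21 'y' -> {1,4}, take 1 (0->1 ok)
  t22 'z' -> {0,2}, take 0 (1->0 ok)
  t23 'x' -> {3}, take 3 (0->3 ok)
  t24 'z' -> {0,2}, take 0 (3->0 ok)
  t25 'y' -> {1,4}, take 1 (0->1 ok)
  t26 'z' -> {0,2}, take 0 (1->0 ok)

0,1,2,4,0,4,4,0,1,4,0,1,1,4,4,0,0,4,0,0,0,1,0,3,0,1,0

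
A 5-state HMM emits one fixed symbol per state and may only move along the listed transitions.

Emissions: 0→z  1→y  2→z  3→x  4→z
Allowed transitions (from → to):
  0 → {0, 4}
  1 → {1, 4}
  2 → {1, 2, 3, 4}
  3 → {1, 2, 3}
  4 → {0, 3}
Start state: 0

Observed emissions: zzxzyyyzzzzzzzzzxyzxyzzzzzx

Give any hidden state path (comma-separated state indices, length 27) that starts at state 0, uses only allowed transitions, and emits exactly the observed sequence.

0,4,3,2,1,1,1,4,0,4,0,0,0,0,0,4,3,1,4,3,1,4,0,0,0,4,3

  pos 0: z in {0,2,4}, choose 0; start
  pos 1: z in {0,2,4}, choose 4; 0->4 ok
  pos 2: x in {3}, choose 3; 4->3 ok
  pos 3: z in {0,2,4}, choose 2; 3->2 ok
  pos 4: y in {1}, choose 1; 2->1 ok
  pos 5: y in {1}, choose 1; 1->1 ok
  pos 6: y in {1}, choose 1; 1->1 ok
  pos 7: z in {0,2,4}, choose 4; 1->4 ok
  pos 8: z in {0,2,4}, choose 0; 4->0 ok
  pos 9: z in {0,2,4}, choose 4; 0->4 ok
  pos 10: z in {0,2,4}, choose 0; 4->0 ok
  pos 11: z in {0,2,4}, choose 0; 0->0 ok
  pos 12: z in {0,2,4}, choose 0; 0->0 ok
  pos 13: z in {0,2,4}, choose 0; 0->0 ok
  pos 14: z in {0,2,4}, choose 0; 0->0 ok
  pos 15: z in {0,2,4}, choose 4; 0->4 ok
  pos 16: x in {3}, choose 3; 4->3 ok
  pos 17: y in {1}, choose 1; 3->1 ok
  pos 18: z in {0,2,4}, choose 4; 1->4 ok
  pos 19: x in {3}, choose 3; 4->3 ok
  pos 20: y in {1}, choose 1; 3->1 ok
  pos 21: z in {0,2,4}, choose 4; 1->4 ok
  pos 22: z in {0,2,4}, choose 0; 4->0 ok
  pos 23: z in {0,2,4}, choose 0; 0->0 ok
  pos 24: z in {0,2,4}, choose 0; 0->0 ok
  pos 25: z in {0,2,4}, choose 4; 0->4 ok
  pos 26: x in {3}, choose 3; 4->3 ok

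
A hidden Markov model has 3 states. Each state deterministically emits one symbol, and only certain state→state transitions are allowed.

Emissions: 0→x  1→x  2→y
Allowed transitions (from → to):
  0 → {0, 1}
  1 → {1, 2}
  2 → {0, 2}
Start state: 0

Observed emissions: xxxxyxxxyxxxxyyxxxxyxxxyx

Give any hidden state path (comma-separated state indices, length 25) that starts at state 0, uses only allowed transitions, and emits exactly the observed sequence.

0,0,1,1,2,0,1,1,2,0,1,1,1,2,2,0,0,0,1,2,0,0,1,2,0

  0: obs=x cand={0,1} pick 0 [start]
  1: obs=x cand={0,1} pick 0 [0->0 ok]
  2: obs=x cand={0,1} pick 1 [0->1 ok]
  3: obs=x cand={0,1} pick 1 [1->1 ok]
  4: obs=y cand={2} pick 2 [1->2 ok]
  5: obs=x cand={0,1} pick 0 [2->0 ok]
  6: obs=x cand={0,1} pick 1 [0->1 ok]
  7: obs=x cand={0,1} pick 1 [1->1 ok]
  8: obs=y cand={2} pick 2 [1->2 ok]
  9: obs=x cand={0,1} pick 0 [2->0 ok]
  10: obs=x cand={0,1} pick 1 [0->1 ok]
  11: obs=x cand={0,1} pick 1 [1->1 ok]
  12: obs=x cand={0,1} pick 1 [1->1 ok]
  13: obs=y cand={2} pick 2 [1->2 ok]
  14: obs=y cand={2} pick 2 [2->2 ok]
  15: obs=x cand={0,1} pick 0 [2->0 ok]
  16: obs=x cand={0,1} pick 0 [0->0 ok]
  17: obs=x cand={0,1} pick 0 [0->0 ok]
  18: obs=x cand={0,1} pick 1 [0->1 ok]
  19: obs=y cand={2} pick 2 [1->2 ok]
  20: obs=x cand={0,1} pick 0 [2->0 ok]
  21: obs=x cand={0,1} pick 0 [0->0 ok]
  22: obs=x cand={0,1} pick 1 [0->1 ok]
  23: obs=y cand={2} pick 2 [1->2 ok]
  24: obs=x cand={0,1} pick 0 [2->0 ok]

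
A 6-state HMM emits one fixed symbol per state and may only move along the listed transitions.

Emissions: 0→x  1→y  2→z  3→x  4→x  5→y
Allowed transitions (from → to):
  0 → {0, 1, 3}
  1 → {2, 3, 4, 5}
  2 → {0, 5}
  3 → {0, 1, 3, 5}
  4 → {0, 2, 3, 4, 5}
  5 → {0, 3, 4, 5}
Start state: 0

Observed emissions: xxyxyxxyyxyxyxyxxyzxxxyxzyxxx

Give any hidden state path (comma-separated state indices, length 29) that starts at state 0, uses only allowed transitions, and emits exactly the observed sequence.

  pos 0: x in {0,3,4}, choose 0; start
  pos 1: x in {0,3,4}, choose 0; 0->0 ok
  pos 2: y in {1,5}, choose 1; 0->1 ok
  pos 3: x in {0,3,4}, choose 4; 1->4 ok
  pos 4: y in {1,5}, choose 5; 4->5 ok
  pos 5: x in {0,3,4}, choose 4; 5->4 ok
  pos 6: x in {0,3,4}, choose 3; 4->3 ok
  pos 7: y in {1,5}, choose 1; 3->1 ok
  pos 8: y in {1,5}, choose 5; 1->5 ok
  pos 9: x in {0,3,4}, choose 3; 5->3 ok
  pos 10: y in {1,5}, choose 5; 3->5 ok
  pos 11: x in {0,3,4}, choose 0; 5->0 ok
  pos 12: y in {1,5}, choose 1; 0->1 ok
  pos 13: x in {0,3,4}, choose 3; 1->3 ok
  pos 14: y in {1,5}, choose 5; 3->5 ok
  pos 15: x in {0,3,4}, choose 3; 5->3 ok
  pos 16: x in {0,3,4}, choose 0; 3->0 ok
  pos 17: y in {1,5}, choose 1; 0->1 ok
  pos 18: z in {2}, choose 2; 1->2 ok
  pos 19: x in {0,3,4}, choose 0; 2->0 ok
  pos 20: x in {0,3,4}, choose 3; 0->3 ok
  pos 21: x in {0,3,4}, choose 0; 3->0 ok
  pos 22: y in {1,5}, choose 1; 0->1 ok
  pos 23: x in {0,3,4}, choose 4; 1->4 ok
  pos 24: z in {2}, choose 2; 4->2 ok
  pos 25: y in {1,5}, choose 5; 2->5 ok
  pos 26: x in {0,3,4}, choose 0; 5->0 ok
  pos 27: x in {0,3,4}, choose 0; 0->0 ok
  pos 28: x in {0,3,4}, choose 3; 0->3 ok

0,0,1,4,5,4,3,1,5,3,5,0,1,3,5,3,0,1,2,0,3,0,1,4,2,5,0,0,3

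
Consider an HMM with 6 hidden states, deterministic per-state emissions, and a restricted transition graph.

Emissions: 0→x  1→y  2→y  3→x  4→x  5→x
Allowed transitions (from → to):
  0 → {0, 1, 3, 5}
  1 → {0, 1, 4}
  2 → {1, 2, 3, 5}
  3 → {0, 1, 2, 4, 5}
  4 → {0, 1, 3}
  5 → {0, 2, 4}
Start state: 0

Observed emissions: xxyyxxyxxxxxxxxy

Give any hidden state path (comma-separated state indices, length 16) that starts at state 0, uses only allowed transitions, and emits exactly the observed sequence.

  0: obs=x cand={0,3,4,5} pick 0 [start]
  1: obs=x cand={0,3,4,5} pick 3 [0->3 ok]
  2: obs=y cand={1,2} pick 2 [3->2 ok]
  3: obs=y cand={1,2} pick 1 [2->1 ok]
  4: obs=x cand={0,3,4,5} pick 4 [1->4 ok]
  5: obs=x cand={0,3,4,5} pick 3 [4->3 ok]
  6: obs=y cand={1,2} pick 1 [3->1 ok]
  7: obs=x cand={0,3,4,5} pick 4 [1->4 ok]
  8: obs=x cand={0,3,4,5} pick 3 [4->3 ok]
  9: obs=x cand={0,3,4,5} pick 0 [3->0 ok]
  10: obs=x cand={0,3,4,5} pick 3 [0->3 ok]
  11: obs=x cand={0,3,4,5} pick 5 [3->5 ok]
  12: obs=x cand={0,3,4,5} pick 0 [5->0 ok]
  13: obs=x cand={0,3,4,5} pick 0 [0->0 ok]
  14: obs=x cand={0,3,4,5} pick 3 [0->3 ok]
  15: obs=y cand={1,2} pick 2 [3->2 ok]

0,3,2,1,4,3,1,4,3,0,3,5,0,0,3,2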